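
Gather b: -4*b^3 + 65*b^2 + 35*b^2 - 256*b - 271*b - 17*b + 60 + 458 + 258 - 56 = -4*b^3 + 100*b^2 - 544*b + 720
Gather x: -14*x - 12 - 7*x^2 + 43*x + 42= -7*x^2 + 29*x + 30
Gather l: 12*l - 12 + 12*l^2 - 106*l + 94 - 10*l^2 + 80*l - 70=2*l^2 - 14*l + 12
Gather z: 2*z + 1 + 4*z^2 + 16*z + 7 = 4*z^2 + 18*z + 8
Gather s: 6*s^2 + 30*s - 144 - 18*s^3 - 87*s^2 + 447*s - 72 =-18*s^3 - 81*s^2 + 477*s - 216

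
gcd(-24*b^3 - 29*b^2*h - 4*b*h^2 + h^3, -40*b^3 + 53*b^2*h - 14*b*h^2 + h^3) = 8*b - h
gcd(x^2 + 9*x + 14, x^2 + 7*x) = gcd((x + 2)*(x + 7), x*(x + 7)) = x + 7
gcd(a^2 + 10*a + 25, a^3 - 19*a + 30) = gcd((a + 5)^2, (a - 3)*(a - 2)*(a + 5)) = a + 5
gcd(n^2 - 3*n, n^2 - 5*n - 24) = 1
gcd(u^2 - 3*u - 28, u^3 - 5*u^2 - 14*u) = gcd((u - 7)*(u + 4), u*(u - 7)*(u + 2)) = u - 7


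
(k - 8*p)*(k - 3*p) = k^2 - 11*k*p + 24*p^2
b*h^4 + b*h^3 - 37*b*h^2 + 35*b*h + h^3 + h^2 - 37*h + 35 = (h - 5)*(h - 1)*(h + 7)*(b*h + 1)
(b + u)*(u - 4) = b*u - 4*b + u^2 - 4*u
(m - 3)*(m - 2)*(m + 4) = m^3 - m^2 - 14*m + 24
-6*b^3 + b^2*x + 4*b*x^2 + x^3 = (-b + x)*(2*b + x)*(3*b + x)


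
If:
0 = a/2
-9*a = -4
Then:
No Solution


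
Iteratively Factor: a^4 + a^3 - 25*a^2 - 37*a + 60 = (a - 1)*(a^3 + 2*a^2 - 23*a - 60) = (a - 1)*(a + 3)*(a^2 - a - 20) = (a - 5)*(a - 1)*(a + 3)*(a + 4)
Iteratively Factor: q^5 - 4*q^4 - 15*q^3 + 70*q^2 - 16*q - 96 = (q - 2)*(q^4 - 2*q^3 - 19*q^2 + 32*q + 48) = (q - 3)*(q - 2)*(q^3 + q^2 - 16*q - 16) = (q - 4)*(q - 3)*(q - 2)*(q^2 + 5*q + 4) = (q - 4)*(q - 3)*(q - 2)*(q + 1)*(q + 4)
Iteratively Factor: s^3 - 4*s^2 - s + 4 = (s - 1)*(s^2 - 3*s - 4) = (s - 4)*(s - 1)*(s + 1)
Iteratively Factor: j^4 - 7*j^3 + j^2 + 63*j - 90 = (j - 5)*(j^3 - 2*j^2 - 9*j + 18) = (j - 5)*(j - 3)*(j^2 + j - 6) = (j - 5)*(j - 3)*(j + 3)*(j - 2)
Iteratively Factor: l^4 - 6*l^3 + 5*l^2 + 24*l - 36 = (l - 3)*(l^3 - 3*l^2 - 4*l + 12) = (l - 3)^2*(l^2 - 4) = (l - 3)^2*(l - 2)*(l + 2)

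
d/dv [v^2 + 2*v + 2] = 2*v + 2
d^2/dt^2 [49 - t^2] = -2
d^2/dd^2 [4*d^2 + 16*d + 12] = 8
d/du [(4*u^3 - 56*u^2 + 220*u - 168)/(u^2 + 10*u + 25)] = 4*(u^3 + 15*u^2 - 195*u + 359)/(u^3 + 15*u^2 + 75*u + 125)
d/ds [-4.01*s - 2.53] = -4.01000000000000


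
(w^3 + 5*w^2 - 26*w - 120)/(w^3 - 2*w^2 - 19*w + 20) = (w + 6)/(w - 1)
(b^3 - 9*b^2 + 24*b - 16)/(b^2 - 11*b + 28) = (b^2 - 5*b + 4)/(b - 7)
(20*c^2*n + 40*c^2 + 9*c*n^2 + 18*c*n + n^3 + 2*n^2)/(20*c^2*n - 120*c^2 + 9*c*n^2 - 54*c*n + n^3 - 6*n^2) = (n + 2)/(n - 6)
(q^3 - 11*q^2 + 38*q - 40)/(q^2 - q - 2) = (q^2 - 9*q + 20)/(q + 1)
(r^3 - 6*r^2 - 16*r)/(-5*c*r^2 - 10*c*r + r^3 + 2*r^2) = (r - 8)/(-5*c + r)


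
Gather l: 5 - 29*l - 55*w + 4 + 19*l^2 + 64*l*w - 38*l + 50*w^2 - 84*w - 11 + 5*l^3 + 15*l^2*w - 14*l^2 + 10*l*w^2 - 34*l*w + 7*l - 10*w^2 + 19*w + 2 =5*l^3 + l^2*(15*w + 5) + l*(10*w^2 + 30*w - 60) + 40*w^2 - 120*w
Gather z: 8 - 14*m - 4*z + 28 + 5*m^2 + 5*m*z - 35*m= 5*m^2 - 49*m + z*(5*m - 4) + 36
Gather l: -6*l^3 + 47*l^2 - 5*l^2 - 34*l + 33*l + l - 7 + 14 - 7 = -6*l^3 + 42*l^2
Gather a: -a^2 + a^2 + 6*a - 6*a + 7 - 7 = 0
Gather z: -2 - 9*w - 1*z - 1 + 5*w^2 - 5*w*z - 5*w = 5*w^2 - 14*w + z*(-5*w - 1) - 3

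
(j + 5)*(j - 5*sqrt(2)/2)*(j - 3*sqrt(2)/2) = j^3 - 4*sqrt(2)*j^2 + 5*j^2 - 20*sqrt(2)*j + 15*j/2 + 75/2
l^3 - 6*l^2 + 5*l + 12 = (l - 4)*(l - 3)*(l + 1)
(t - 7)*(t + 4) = t^2 - 3*t - 28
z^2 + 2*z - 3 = (z - 1)*(z + 3)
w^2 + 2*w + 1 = (w + 1)^2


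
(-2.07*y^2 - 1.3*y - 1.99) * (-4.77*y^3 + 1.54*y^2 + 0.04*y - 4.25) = 9.8739*y^5 + 3.0132*y^4 + 7.4075*y^3 + 5.6809*y^2 + 5.4454*y + 8.4575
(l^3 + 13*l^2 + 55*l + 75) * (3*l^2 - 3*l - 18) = 3*l^5 + 36*l^4 + 108*l^3 - 174*l^2 - 1215*l - 1350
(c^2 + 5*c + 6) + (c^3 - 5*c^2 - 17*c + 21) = c^3 - 4*c^2 - 12*c + 27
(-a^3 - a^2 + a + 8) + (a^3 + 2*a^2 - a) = a^2 + 8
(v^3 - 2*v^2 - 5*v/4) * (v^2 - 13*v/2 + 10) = v^5 - 17*v^4/2 + 87*v^3/4 - 95*v^2/8 - 25*v/2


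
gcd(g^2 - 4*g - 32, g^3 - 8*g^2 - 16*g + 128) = g^2 - 4*g - 32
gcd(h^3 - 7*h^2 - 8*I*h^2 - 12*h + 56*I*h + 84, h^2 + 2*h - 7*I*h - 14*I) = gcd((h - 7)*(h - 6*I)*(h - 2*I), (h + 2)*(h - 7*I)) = 1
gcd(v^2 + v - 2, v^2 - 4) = v + 2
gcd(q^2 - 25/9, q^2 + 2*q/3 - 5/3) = q + 5/3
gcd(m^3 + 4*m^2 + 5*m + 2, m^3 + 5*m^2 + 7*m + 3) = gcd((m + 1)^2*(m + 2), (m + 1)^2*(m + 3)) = m^2 + 2*m + 1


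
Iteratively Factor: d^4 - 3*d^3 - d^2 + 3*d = (d + 1)*(d^3 - 4*d^2 + 3*d) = (d - 1)*(d + 1)*(d^2 - 3*d) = d*(d - 1)*(d + 1)*(d - 3)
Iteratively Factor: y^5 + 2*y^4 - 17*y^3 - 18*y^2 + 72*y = (y)*(y^4 + 2*y^3 - 17*y^2 - 18*y + 72) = y*(y - 2)*(y^3 + 4*y^2 - 9*y - 36) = y*(y - 2)*(y + 3)*(y^2 + y - 12) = y*(y - 3)*(y - 2)*(y + 3)*(y + 4)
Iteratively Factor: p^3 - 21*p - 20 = (p - 5)*(p^2 + 5*p + 4) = (p - 5)*(p + 1)*(p + 4)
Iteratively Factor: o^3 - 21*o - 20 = (o - 5)*(o^2 + 5*o + 4) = (o - 5)*(o + 1)*(o + 4)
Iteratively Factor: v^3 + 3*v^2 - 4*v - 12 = (v - 2)*(v^2 + 5*v + 6) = (v - 2)*(v + 3)*(v + 2)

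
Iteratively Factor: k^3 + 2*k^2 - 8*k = (k)*(k^2 + 2*k - 8) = k*(k + 4)*(k - 2)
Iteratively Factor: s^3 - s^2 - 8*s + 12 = (s - 2)*(s^2 + s - 6) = (s - 2)*(s + 3)*(s - 2)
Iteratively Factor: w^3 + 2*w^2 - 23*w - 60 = (w - 5)*(w^2 + 7*w + 12) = (w - 5)*(w + 3)*(w + 4)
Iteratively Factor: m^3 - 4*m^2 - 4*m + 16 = (m - 4)*(m^2 - 4) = (m - 4)*(m + 2)*(m - 2)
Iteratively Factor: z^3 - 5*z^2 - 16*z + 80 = (z - 4)*(z^2 - z - 20) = (z - 5)*(z - 4)*(z + 4)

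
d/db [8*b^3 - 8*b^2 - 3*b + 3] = 24*b^2 - 16*b - 3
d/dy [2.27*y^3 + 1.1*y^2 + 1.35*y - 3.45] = 6.81*y^2 + 2.2*y + 1.35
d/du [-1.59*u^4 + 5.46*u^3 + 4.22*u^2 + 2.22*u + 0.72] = -6.36*u^3 + 16.38*u^2 + 8.44*u + 2.22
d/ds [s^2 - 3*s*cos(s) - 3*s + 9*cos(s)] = 3*s*sin(s) + 2*s - 9*sin(s) - 3*cos(s) - 3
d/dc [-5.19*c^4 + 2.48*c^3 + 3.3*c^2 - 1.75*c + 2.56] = -20.76*c^3 + 7.44*c^2 + 6.6*c - 1.75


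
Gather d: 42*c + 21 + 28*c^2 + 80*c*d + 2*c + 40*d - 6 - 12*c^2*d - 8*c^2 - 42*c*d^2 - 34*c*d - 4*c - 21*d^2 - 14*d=20*c^2 + 40*c + d^2*(-42*c - 21) + d*(-12*c^2 + 46*c + 26) + 15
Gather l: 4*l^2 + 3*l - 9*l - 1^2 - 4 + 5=4*l^2 - 6*l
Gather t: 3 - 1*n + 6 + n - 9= 0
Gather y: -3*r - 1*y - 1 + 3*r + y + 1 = 0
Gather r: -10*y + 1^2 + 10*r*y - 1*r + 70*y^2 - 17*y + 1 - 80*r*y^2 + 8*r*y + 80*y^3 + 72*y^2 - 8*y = r*(-80*y^2 + 18*y - 1) + 80*y^3 + 142*y^2 - 35*y + 2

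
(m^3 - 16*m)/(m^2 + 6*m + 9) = m*(m^2 - 16)/(m^2 + 6*m + 9)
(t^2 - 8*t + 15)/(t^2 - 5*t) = (t - 3)/t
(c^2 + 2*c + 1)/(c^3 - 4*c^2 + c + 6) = (c + 1)/(c^2 - 5*c + 6)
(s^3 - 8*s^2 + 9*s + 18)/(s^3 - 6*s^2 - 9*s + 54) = (s + 1)/(s + 3)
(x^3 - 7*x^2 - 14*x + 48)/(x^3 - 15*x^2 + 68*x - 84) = (x^2 - 5*x - 24)/(x^2 - 13*x + 42)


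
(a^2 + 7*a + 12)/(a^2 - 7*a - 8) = (a^2 + 7*a + 12)/(a^2 - 7*a - 8)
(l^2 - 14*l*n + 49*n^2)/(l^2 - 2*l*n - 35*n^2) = (l - 7*n)/(l + 5*n)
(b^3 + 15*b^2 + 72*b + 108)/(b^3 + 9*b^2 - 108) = (b + 3)/(b - 3)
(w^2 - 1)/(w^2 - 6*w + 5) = (w + 1)/(w - 5)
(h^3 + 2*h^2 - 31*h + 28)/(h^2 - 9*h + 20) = (h^2 + 6*h - 7)/(h - 5)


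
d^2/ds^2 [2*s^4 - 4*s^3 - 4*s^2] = 24*s^2 - 24*s - 8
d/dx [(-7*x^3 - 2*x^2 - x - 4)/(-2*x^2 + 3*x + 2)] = 2*(7*x^4 - 21*x^3 - 25*x^2 - 12*x + 5)/(4*x^4 - 12*x^3 + x^2 + 12*x + 4)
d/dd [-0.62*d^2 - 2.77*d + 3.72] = -1.24*d - 2.77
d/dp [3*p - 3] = 3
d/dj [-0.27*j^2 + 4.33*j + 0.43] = 4.33 - 0.54*j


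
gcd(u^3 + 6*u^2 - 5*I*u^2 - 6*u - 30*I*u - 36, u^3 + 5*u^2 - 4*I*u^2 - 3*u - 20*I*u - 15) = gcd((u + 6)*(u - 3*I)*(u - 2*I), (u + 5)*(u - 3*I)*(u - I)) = u - 3*I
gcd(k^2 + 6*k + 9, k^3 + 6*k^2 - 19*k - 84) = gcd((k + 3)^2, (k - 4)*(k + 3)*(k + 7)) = k + 3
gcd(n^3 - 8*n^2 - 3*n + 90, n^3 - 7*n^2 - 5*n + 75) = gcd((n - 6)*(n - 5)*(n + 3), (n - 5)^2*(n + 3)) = n^2 - 2*n - 15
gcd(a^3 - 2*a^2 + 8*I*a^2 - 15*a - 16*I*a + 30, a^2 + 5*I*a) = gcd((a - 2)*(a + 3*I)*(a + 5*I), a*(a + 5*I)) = a + 5*I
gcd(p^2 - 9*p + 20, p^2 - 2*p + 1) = 1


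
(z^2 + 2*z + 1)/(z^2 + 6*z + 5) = (z + 1)/(z + 5)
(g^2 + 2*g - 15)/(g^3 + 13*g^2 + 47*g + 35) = (g - 3)/(g^2 + 8*g + 7)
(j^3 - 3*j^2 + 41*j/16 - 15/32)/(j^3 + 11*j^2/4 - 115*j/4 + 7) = (8*j^2 - 22*j + 15)/(8*(j^2 + 3*j - 28))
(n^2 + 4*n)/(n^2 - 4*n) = (n + 4)/(n - 4)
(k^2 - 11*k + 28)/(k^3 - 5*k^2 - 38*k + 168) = 1/(k + 6)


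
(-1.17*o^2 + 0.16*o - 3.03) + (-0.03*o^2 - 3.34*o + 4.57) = -1.2*o^2 - 3.18*o + 1.54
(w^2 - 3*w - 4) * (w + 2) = w^3 - w^2 - 10*w - 8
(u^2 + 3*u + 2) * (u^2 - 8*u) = u^4 - 5*u^3 - 22*u^2 - 16*u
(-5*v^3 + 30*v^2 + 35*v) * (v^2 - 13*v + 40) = -5*v^5 + 95*v^4 - 555*v^3 + 745*v^2 + 1400*v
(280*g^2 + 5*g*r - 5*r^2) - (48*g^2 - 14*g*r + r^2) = 232*g^2 + 19*g*r - 6*r^2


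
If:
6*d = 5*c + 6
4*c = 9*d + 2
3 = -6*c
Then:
No Solution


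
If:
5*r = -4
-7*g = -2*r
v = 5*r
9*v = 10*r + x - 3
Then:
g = -8/35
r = -4/5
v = -4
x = -25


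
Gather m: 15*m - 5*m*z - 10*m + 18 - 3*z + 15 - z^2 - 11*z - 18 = m*(5 - 5*z) - z^2 - 14*z + 15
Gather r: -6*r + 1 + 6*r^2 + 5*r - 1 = 6*r^2 - r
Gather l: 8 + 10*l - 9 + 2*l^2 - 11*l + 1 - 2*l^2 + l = 0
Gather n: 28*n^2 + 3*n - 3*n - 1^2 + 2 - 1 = 28*n^2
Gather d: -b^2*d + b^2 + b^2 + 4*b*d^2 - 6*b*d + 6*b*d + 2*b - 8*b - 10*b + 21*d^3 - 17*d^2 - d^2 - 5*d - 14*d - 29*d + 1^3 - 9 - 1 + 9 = 2*b^2 - 16*b + 21*d^3 + d^2*(4*b - 18) + d*(-b^2 - 48)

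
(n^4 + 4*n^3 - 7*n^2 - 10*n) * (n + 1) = n^5 + 5*n^4 - 3*n^3 - 17*n^2 - 10*n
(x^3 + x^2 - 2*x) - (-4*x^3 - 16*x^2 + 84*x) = 5*x^3 + 17*x^2 - 86*x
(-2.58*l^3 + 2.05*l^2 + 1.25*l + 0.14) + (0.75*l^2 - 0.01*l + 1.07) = -2.58*l^3 + 2.8*l^2 + 1.24*l + 1.21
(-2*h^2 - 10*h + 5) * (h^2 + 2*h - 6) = -2*h^4 - 14*h^3 - 3*h^2 + 70*h - 30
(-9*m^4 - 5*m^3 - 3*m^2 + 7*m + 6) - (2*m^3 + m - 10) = -9*m^4 - 7*m^3 - 3*m^2 + 6*m + 16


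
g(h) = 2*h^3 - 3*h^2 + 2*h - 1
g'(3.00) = 38.00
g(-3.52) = -132.44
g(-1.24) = -11.91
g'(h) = 6*h^2 - 6*h + 2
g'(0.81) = 1.08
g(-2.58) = -60.48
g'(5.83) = 170.95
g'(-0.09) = 2.59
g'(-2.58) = 57.42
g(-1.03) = -8.43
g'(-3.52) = 97.46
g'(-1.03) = 14.55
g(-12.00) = -3913.00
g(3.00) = 32.00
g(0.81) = -0.29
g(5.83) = 305.00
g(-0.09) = -1.21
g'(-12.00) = 938.00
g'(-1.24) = 18.67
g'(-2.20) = 44.24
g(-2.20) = -41.22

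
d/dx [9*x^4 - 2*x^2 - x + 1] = 36*x^3 - 4*x - 1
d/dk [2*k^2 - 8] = 4*k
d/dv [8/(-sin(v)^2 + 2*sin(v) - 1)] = 16*cos(v)/(sin(v) - 1)^3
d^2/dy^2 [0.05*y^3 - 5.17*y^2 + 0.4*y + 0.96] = 0.3*y - 10.34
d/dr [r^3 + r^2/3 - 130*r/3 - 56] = 3*r^2 + 2*r/3 - 130/3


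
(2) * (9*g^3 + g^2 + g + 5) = 18*g^3 + 2*g^2 + 2*g + 10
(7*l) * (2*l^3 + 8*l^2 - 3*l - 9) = 14*l^4 + 56*l^3 - 21*l^2 - 63*l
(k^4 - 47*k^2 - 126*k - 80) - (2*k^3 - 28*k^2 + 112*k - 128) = k^4 - 2*k^3 - 19*k^2 - 238*k + 48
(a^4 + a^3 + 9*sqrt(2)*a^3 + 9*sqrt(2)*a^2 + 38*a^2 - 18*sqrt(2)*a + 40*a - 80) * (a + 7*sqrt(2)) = a^5 + a^4 + 16*sqrt(2)*a^4 + 16*sqrt(2)*a^3 + 164*a^3 + 166*a^2 + 248*sqrt(2)*a^2 - 332*a + 280*sqrt(2)*a - 560*sqrt(2)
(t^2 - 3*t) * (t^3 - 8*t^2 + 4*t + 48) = t^5 - 11*t^4 + 28*t^3 + 36*t^2 - 144*t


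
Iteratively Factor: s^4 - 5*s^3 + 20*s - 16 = (s - 2)*(s^3 - 3*s^2 - 6*s + 8) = (s - 4)*(s - 2)*(s^2 + s - 2) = (s - 4)*(s - 2)*(s + 2)*(s - 1)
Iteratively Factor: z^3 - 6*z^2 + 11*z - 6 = (z - 3)*(z^2 - 3*z + 2) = (z - 3)*(z - 1)*(z - 2)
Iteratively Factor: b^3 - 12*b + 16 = (b - 2)*(b^2 + 2*b - 8) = (b - 2)^2*(b + 4)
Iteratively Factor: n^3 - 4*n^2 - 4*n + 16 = (n - 2)*(n^2 - 2*n - 8) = (n - 2)*(n + 2)*(n - 4)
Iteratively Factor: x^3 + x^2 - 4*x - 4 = (x + 2)*(x^2 - x - 2) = (x + 1)*(x + 2)*(x - 2)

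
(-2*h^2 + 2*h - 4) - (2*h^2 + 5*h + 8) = -4*h^2 - 3*h - 12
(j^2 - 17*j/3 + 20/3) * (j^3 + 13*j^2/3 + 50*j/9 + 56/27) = j^5 - 4*j^4/3 - 37*j^3/3 - 14*j^2/27 + 2048*j/81 + 1120/81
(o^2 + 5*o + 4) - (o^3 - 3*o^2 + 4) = -o^3 + 4*o^2 + 5*o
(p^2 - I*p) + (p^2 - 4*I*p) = 2*p^2 - 5*I*p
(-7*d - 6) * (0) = 0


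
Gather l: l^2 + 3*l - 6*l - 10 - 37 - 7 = l^2 - 3*l - 54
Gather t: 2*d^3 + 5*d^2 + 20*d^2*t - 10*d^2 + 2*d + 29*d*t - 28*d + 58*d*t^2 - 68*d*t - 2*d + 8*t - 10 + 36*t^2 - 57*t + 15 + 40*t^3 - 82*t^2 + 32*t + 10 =2*d^3 - 5*d^2 - 28*d + 40*t^3 + t^2*(58*d - 46) + t*(20*d^2 - 39*d - 17) + 15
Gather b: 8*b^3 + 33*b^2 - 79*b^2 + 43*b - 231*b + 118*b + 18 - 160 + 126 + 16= 8*b^3 - 46*b^2 - 70*b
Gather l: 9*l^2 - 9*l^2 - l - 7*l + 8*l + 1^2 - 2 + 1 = 0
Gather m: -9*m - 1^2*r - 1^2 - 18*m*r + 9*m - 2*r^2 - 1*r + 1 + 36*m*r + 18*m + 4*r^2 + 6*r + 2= m*(18*r + 18) + 2*r^2 + 4*r + 2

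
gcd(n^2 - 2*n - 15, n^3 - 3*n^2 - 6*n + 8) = 1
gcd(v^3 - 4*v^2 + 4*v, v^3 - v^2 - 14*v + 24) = v - 2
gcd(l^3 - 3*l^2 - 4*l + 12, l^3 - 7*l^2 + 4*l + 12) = l - 2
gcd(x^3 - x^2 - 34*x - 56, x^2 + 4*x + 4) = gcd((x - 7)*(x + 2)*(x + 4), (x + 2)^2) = x + 2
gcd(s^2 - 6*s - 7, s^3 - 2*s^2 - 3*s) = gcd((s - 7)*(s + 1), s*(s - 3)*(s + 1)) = s + 1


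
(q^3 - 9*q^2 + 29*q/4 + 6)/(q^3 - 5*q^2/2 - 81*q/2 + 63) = (q^2 - 15*q/2 - 4)/(q^2 - q - 42)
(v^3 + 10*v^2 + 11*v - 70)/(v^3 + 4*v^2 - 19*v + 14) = (v + 5)/(v - 1)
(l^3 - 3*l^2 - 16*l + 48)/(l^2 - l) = (l^3 - 3*l^2 - 16*l + 48)/(l*(l - 1))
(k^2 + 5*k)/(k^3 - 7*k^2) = (k + 5)/(k*(k - 7))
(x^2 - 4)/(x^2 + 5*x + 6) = (x - 2)/(x + 3)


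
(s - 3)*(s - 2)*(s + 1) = s^3 - 4*s^2 + s + 6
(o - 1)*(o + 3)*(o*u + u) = o^3*u + 3*o^2*u - o*u - 3*u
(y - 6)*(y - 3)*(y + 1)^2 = y^4 - 7*y^3 + y^2 + 27*y + 18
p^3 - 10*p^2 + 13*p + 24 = (p - 8)*(p - 3)*(p + 1)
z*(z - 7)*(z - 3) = z^3 - 10*z^2 + 21*z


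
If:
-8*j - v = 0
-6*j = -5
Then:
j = 5/6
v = -20/3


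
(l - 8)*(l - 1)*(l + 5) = l^3 - 4*l^2 - 37*l + 40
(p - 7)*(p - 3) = p^2 - 10*p + 21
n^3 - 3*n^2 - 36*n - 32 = (n - 8)*(n + 1)*(n + 4)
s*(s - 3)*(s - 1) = s^3 - 4*s^2 + 3*s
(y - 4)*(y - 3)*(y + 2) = y^3 - 5*y^2 - 2*y + 24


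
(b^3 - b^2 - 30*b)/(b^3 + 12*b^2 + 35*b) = (b - 6)/(b + 7)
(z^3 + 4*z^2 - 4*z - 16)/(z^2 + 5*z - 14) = (z^2 + 6*z + 8)/(z + 7)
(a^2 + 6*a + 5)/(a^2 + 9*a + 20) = (a + 1)/(a + 4)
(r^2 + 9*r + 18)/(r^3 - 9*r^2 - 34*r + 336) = (r + 3)/(r^2 - 15*r + 56)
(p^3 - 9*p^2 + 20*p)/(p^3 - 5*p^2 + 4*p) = (p - 5)/(p - 1)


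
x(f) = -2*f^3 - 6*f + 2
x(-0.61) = 6.11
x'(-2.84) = -54.39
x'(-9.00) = -492.00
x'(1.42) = -18.10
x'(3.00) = -60.00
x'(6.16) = -233.67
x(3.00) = -70.00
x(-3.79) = 133.62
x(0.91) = -4.97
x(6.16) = -502.45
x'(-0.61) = -8.23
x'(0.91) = -10.97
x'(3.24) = -68.99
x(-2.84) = 64.85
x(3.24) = -85.46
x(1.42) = -12.25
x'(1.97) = -29.29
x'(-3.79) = -92.18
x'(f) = -6*f^2 - 6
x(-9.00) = 1514.00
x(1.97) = -25.11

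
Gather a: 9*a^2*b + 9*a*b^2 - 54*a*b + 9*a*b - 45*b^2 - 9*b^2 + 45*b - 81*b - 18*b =9*a^2*b + a*(9*b^2 - 45*b) - 54*b^2 - 54*b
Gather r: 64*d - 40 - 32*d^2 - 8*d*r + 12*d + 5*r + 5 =-32*d^2 + 76*d + r*(5 - 8*d) - 35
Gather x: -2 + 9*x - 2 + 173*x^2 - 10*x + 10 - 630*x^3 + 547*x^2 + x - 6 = -630*x^3 + 720*x^2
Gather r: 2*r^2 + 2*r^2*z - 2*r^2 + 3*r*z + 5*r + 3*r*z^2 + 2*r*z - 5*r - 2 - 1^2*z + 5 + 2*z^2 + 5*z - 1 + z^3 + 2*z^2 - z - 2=2*r^2*z + r*(3*z^2 + 5*z) + z^3 + 4*z^2 + 3*z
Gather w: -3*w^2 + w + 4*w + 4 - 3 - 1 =-3*w^2 + 5*w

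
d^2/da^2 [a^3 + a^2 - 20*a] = 6*a + 2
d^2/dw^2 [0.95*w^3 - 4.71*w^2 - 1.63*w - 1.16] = 5.7*w - 9.42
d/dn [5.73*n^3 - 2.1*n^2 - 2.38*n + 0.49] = 17.19*n^2 - 4.2*n - 2.38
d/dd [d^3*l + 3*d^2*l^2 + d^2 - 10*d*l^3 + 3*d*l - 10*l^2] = 3*d^2*l + 6*d*l^2 + 2*d - 10*l^3 + 3*l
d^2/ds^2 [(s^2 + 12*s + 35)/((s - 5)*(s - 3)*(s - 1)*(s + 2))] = 2*(3*s^8 + 51*s^7 - 278*s^6 - 1917*s^5 + 10500*s^4 - 2751*s^3 - 28530*s^2 - 375*s + 50945)/(s^12 - 21*s^11 + 162*s^10 - 460*s^9 - 582*s^8 + 6222*s^7 - 8812*s^6 - 17136*s^5 + 53925*s^4 - 17009*s^3 - 72990*s^2 + 83700*s - 27000)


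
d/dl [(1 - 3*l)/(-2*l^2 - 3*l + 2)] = (-6*l^2 + 4*l - 3)/(4*l^4 + 12*l^3 + l^2 - 12*l + 4)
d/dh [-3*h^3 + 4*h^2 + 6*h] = -9*h^2 + 8*h + 6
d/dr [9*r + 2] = 9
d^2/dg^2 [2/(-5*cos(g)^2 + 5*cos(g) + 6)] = 10*(-20*sin(g)^4 + 39*sin(g)^2 - 51*cos(g)/4 + 15*cos(3*g)/4 + 3)/(5*sin(g)^2 + 5*cos(g) + 1)^3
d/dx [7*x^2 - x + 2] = 14*x - 1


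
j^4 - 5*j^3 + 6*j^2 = j^2*(j - 3)*(j - 2)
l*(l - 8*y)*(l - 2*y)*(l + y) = l^4 - 9*l^3*y + 6*l^2*y^2 + 16*l*y^3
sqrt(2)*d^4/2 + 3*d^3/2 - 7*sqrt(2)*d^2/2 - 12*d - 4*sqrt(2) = (d - 2*sqrt(2))*(d + sqrt(2))*(d + 2*sqrt(2))*(sqrt(2)*d/2 + 1/2)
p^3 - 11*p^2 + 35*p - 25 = (p - 5)^2*(p - 1)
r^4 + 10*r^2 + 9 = (r - 3*I)*(r - I)*(r + I)*(r + 3*I)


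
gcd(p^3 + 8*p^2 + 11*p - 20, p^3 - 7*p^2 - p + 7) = p - 1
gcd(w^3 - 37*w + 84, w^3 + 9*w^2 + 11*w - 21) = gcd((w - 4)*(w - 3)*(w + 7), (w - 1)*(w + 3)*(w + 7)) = w + 7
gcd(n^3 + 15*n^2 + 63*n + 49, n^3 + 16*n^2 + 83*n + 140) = n + 7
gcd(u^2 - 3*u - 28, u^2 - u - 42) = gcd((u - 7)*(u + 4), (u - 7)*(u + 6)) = u - 7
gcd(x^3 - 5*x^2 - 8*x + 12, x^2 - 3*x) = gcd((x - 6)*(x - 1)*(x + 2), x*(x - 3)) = 1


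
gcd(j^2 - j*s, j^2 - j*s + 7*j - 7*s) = -j + s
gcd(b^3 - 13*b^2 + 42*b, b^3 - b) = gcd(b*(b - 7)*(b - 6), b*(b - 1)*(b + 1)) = b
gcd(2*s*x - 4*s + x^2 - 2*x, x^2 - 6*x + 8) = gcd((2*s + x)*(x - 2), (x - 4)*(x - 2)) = x - 2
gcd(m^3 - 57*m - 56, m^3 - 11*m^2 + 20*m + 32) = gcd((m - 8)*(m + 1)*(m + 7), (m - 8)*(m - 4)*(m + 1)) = m^2 - 7*m - 8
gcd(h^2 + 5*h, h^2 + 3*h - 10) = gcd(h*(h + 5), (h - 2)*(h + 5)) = h + 5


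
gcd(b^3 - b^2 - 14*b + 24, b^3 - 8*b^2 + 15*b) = b - 3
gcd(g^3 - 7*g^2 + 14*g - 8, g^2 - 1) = g - 1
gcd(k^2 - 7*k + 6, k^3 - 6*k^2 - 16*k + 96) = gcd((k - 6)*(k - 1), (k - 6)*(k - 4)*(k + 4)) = k - 6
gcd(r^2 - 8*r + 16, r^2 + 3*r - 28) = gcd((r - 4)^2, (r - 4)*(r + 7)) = r - 4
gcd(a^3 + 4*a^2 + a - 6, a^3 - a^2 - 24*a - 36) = a^2 + 5*a + 6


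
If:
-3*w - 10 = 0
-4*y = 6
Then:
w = -10/3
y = -3/2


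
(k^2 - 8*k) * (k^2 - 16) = k^4 - 8*k^3 - 16*k^2 + 128*k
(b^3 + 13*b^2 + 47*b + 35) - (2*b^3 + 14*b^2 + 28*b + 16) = -b^3 - b^2 + 19*b + 19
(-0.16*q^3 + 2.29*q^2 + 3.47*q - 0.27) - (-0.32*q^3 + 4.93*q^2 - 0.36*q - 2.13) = 0.16*q^3 - 2.64*q^2 + 3.83*q + 1.86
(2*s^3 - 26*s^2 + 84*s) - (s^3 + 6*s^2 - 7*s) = s^3 - 32*s^2 + 91*s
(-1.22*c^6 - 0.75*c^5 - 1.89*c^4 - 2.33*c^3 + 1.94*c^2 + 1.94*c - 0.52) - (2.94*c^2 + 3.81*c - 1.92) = -1.22*c^6 - 0.75*c^5 - 1.89*c^4 - 2.33*c^3 - 1.0*c^2 - 1.87*c + 1.4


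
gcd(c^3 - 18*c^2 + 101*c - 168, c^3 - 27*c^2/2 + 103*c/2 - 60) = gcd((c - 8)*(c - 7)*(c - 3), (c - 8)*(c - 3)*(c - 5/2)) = c^2 - 11*c + 24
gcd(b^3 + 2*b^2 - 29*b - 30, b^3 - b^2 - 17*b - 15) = b^2 - 4*b - 5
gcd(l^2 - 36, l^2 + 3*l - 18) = l + 6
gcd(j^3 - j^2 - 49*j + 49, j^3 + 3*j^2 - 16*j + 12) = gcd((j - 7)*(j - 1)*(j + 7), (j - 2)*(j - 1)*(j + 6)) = j - 1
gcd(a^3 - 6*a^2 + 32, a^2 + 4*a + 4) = a + 2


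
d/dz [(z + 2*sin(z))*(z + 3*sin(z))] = 5*z*cos(z) + 2*z + 5*sin(z) + 6*sin(2*z)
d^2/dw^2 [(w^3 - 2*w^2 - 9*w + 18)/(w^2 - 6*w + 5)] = 4*(5*w^3 - 3*w^2 - 57*w + 119)/(w^6 - 18*w^5 + 123*w^4 - 396*w^3 + 615*w^2 - 450*w + 125)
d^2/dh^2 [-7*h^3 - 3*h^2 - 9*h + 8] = -42*h - 6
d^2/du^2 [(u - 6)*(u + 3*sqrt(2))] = 2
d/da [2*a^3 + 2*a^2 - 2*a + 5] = 6*a^2 + 4*a - 2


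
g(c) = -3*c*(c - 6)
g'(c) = 18 - 6*c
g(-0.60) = -11.88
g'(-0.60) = 21.60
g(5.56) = 7.34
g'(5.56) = -15.36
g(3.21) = 26.87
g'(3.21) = -1.26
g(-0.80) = -16.32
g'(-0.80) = 22.80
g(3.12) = 26.96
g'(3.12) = -0.72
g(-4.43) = -138.61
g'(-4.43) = 44.58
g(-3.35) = -93.97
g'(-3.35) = 38.10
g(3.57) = 26.03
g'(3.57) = -3.42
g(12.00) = -216.00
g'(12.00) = -54.00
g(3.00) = 27.00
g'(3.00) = 0.00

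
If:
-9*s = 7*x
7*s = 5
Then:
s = 5/7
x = -45/49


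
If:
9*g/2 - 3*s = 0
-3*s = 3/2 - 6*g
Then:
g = 1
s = 3/2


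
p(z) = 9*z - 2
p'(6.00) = 9.00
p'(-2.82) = 9.00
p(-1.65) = -16.85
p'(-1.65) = 9.00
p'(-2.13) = 9.00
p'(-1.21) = 9.00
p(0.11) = -1.01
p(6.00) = 52.00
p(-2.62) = -25.58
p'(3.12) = 9.00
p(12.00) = 106.00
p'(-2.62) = 9.00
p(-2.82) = -27.38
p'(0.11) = 9.00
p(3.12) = 26.08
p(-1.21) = -12.89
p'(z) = 9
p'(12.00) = 9.00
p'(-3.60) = 9.00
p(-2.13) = -21.17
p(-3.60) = -34.40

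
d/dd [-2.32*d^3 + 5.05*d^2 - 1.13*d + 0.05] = -6.96*d^2 + 10.1*d - 1.13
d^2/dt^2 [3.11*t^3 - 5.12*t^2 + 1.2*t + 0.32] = 18.66*t - 10.24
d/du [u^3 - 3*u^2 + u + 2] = 3*u^2 - 6*u + 1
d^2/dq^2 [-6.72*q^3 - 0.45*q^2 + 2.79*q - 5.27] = -40.32*q - 0.9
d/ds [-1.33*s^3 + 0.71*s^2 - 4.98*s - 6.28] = -3.99*s^2 + 1.42*s - 4.98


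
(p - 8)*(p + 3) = p^2 - 5*p - 24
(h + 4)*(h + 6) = h^2 + 10*h + 24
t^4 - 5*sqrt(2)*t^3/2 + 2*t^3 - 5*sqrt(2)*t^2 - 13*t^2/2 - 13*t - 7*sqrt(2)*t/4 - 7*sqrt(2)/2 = (t + 2)*(t - 7*sqrt(2)/2)*(t + sqrt(2)/2)^2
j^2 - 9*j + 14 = (j - 7)*(j - 2)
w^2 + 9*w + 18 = (w + 3)*(w + 6)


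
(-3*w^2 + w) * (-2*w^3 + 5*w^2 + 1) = 6*w^5 - 17*w^4 + 5*w^3 - 3*w^2 + w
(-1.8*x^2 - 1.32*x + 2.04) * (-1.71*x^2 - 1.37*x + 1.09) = 3.078*x^4 + 4.7232*x^3 - 3.642*x^2 - 4.2336*x + 2.2236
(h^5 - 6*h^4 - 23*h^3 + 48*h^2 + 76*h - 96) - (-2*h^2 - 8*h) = h^5 - 6*h^4 - 23*h^3 + 50*h^2 + 84*h - 96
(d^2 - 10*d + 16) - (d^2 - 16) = 32 - 10*d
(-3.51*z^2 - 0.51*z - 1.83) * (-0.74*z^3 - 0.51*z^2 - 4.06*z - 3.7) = 2.5974*z^5 + 2.1675*z^4 + 15.8649*z^3 + 15.9909*z^2 + 9.3168*z + 6.771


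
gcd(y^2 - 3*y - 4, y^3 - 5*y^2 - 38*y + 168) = y - 4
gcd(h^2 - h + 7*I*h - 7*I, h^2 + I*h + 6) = 1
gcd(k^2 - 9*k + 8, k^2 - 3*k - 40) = k - 8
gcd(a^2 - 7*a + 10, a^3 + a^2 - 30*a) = a - 5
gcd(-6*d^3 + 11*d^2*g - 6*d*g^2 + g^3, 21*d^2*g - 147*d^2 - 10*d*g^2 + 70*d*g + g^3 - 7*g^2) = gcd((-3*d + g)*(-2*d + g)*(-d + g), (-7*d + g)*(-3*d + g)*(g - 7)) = 3*d - g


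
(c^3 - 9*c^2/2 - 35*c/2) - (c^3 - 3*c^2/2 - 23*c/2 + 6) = -3*c^2 - 6*c - 6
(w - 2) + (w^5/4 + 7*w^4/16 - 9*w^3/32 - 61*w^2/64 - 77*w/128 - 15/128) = w^5/4 + 7*w^4/16 - 9*w^3/32 - 61*w^2/64 + 51*w/128 - 271/128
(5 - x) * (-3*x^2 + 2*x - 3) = 3*x^3 - 17*x^2 + 13*x - 15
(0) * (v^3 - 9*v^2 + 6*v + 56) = 0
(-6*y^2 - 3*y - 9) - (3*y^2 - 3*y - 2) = -9*y^2 - 7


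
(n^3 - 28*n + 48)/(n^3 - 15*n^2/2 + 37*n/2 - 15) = 2*(n^2 + 2*n - 24)/(2*n^2 - 11*n + 15)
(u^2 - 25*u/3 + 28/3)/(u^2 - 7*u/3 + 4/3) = (u - 7)/(u - 1)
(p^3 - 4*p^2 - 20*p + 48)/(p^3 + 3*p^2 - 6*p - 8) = (p - 6)/(p + 1)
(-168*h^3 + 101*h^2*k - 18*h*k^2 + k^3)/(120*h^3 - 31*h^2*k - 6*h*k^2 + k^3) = (-7*h + k)/(5*h + k)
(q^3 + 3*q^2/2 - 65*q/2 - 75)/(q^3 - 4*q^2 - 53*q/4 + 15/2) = 2*(q + 5)/(2*q - 1)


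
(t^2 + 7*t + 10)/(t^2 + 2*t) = (t + 5)/t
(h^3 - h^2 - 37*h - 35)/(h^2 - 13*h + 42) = (h^2 + 6*h + 5)/(h - 6)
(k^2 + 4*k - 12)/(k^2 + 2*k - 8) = (k + 6)/(k + 4)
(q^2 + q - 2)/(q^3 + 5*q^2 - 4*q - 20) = (q - 1)/(q^2 + 3*q - 10)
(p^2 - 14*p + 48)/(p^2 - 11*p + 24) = (p - 6)/(p - 3)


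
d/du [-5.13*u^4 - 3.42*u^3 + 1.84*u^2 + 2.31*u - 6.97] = -20.52*u^3 - 10.26*u^2 + 3.68*u + 2.31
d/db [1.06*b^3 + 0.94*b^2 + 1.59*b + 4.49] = 3.18*b^2 + 1.88*b + 1.59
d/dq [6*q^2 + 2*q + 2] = 12*q + 2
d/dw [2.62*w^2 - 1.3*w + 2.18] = 5.24*w - 1.3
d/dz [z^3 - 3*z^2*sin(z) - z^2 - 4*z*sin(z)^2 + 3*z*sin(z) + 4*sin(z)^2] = -3*z^2*cos(z) + 3*z^2 - 6*z*sin(z) - 4*z*sin(2*z) + 3*z*cos(z) - 2*z - 4*sin(z)^2 + 3*sin(z) + 4*sin(2*z)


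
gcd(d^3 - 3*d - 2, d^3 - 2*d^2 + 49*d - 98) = d - 2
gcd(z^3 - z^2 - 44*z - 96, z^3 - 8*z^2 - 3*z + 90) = z + 3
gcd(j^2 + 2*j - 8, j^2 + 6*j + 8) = j + 4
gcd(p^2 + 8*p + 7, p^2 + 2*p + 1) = p + 1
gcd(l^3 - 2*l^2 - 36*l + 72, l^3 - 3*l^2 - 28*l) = 1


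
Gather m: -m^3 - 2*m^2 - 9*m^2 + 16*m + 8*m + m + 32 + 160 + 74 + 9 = -m^3 - 11*m^2 + 25*m + 275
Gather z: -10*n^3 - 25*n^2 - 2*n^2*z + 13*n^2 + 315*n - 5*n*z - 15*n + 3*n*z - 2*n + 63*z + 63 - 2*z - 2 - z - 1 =-10*n^3 - 12*n^2 + 298*n + z*(-2*n^2 - 2*n + 60) + 60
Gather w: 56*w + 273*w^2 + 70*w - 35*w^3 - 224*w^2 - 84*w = -35*w^3 + 49*w^2 + 42*w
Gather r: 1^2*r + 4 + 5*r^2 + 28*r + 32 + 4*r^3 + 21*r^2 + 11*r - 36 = 4*r^3 + 26*r^2 + 40*r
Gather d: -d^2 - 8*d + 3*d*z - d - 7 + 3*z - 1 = -d^2 + d*(3*z - 9) + 3*z - 8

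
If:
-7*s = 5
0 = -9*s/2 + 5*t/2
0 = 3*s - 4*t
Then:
No Solution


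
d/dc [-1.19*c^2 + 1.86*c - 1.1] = 1.86 - 2.38*c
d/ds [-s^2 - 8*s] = -2*s - 8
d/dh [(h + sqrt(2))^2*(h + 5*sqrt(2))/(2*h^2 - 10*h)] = (h + sqrt(2))*(h*(h - 5)*(3*h + 11*sqrt(2)) - (h + sqrt(2))*(h + 5*sqrt(2))*(2*h - 5))/(2*h^2*(h - 5)^2)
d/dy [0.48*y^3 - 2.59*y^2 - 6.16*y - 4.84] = 1.44*y^2 - 5.18*y - 6.16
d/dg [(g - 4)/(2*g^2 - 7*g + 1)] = (2*g^2 - 7*g - (g - 4)*(4*g - 7) + 1)/(2*g^2 - 7*g + 1)^2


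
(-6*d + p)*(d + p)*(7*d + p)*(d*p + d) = -42*d^4*p - 42*d^4 - 41*d^3*p^2 - 41*d^3*p + 2*d^2*p^3 + 2*d^2*p^2 + d*p^4 + d*p^3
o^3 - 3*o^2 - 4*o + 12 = (o - 3)*(o - 2)*(o + 2)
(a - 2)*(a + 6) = a^2 + 4*a - 12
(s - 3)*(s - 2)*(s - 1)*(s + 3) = s^4 - 3*s^3 - 7*s^2 + 27*s - 18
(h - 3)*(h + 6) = h^2 + 3*h - 18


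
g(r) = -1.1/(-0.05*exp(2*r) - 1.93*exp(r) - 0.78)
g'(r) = -1.1*(0.1*exp(2*r) + 1.93*exp(r))/(-0.05*exp(2*r) - 1.93*exp(r) - 0.78)^2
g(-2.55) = 1.18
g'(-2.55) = -0.19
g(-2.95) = 1.25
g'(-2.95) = -0.14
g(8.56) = 0.00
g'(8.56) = -0.00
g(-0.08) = 0.42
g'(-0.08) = -0.30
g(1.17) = 0.15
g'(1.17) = -0.14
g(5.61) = 0.00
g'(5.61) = -0.00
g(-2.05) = 1.07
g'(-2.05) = -0.26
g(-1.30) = 0.84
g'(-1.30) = -0.34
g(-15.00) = 1.41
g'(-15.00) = 0.00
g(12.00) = 0.00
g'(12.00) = 0.00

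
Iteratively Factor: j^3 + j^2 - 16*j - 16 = (j + 4)*(j^2 - 3*j - 4) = (j - 4)*(j + 4)*(j + 1)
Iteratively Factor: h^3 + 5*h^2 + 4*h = (h)*(h^2 + 5*h + 4) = h*(h + 4)*(h + 1)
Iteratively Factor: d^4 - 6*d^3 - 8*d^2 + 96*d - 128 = (d - 2)*(d^3 - 4*d^2 - 16*d + 64) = (d - 2)*(d + 4)*(d^2 - 8*d + 16) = (d - 4)*(d - 2)*(d + 4)*(d - 4)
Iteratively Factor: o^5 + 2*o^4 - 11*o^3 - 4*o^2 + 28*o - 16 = (o - 1)*(o^4 + 3*o^3 - 8*o^2 - 12*o + 16) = (o - 1)*(o + 2)*(o^3 + o^2 - 10*o + 8) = (o - 1)*(o + 2)*(o + 4)*(o^2 - 3*o + 2) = (o - 2)*(o - 1)*(o + 2)*(o + 4)*(o - 1)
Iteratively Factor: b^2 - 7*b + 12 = (b - 3)*(b - 4)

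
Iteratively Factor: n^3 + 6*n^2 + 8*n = (n)*(n^2 + 6*n + 8) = n*(n + 4)*(n + 2)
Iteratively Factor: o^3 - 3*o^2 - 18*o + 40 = (o - 5)*(o^2 + 2*o - 8) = (o - 5)*(o - 2)*(o + 4)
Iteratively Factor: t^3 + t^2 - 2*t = (t)*(t^2 + t - 2) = t*(t - 1)*(t + 2)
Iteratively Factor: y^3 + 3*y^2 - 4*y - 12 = (y - 2)*(y^2 + 5*y + 6) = (y - 2)*(y + 3)*(y + 2)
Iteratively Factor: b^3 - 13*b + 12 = (b + 4)*(b^2 - 4*b + 3) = (b - 1)*(b + 4)*(b - 3)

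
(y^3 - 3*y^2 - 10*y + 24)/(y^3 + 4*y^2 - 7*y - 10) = (y^2 - y - 12)/(y^2 + 6*y + 5)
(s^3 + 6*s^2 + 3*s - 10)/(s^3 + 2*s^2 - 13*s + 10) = (s + 2)/(s - 2)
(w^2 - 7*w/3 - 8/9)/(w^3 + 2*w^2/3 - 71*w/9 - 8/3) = 1/(w + 3)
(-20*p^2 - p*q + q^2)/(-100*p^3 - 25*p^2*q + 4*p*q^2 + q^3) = 1/(5*p + q)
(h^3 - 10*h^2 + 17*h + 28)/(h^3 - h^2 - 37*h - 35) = (h - 4)/(h + 5)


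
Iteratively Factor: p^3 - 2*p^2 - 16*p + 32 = (p - 2)*(p^2 - 16) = (p - 4)*(p - 2)*(p + 4)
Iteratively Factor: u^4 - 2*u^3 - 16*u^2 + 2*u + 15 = (u - 1)*(u^3 - u^2 - 17*u - 15) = (u - 1)*(u + 3)*(u^2 - 4*u - 5) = (u - 5)*(u - 1)*(u + 3)*(u + 1)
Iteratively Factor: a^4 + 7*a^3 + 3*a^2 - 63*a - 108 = (a + 4)*(a^3 + 3*a^2 - 9*a - 27) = (a + 3)*(a + 4)*(a^2 - 9) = (a + 3)^2*(a + 4)*(a - 3)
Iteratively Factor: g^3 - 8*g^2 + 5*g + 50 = (g + 2)*(g^2 - 10*g + 25) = (g - 5)*(g + 2)*(g - 5)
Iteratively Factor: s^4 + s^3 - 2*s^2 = (s)*(s^3 + s^2 - 2*s) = s*(s + 2)*(s^2 - s) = s*(s - 1)*(s + 2)*(s)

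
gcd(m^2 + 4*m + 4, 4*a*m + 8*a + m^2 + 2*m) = m + 2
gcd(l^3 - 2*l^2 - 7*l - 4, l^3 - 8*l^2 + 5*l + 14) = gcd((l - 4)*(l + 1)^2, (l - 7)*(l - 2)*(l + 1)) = l + 1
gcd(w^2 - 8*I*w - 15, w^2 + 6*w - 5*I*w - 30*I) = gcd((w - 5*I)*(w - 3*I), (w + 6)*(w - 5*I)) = w - 5*I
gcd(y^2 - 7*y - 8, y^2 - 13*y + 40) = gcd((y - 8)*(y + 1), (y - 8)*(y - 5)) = y - 8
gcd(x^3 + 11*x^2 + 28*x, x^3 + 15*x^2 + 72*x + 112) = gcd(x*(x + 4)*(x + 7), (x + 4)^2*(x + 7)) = x^2 + 11*x + 28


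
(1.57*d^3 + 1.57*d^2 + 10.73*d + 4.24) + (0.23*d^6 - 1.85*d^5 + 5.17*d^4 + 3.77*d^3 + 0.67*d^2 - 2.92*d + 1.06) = 0.23*d^6 - 1.85*d^5 + 5.17*d^4 + 5.34*d^3 + 2.24*d^2 + 7.81*d + 5.3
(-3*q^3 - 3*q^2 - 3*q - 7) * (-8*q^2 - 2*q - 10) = 24*q^5 + 30*q^4 + 60*q^3 + 92*q^2 + 44*q + 70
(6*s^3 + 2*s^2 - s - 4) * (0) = 0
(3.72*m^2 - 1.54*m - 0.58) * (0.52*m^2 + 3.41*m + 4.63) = 1.9344*m^4 + 11.8844*m^3 + 11.6706*m^2 - 9.108*m - 2.6854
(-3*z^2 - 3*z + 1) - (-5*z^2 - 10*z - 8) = 2*z^2 + 7*z + 9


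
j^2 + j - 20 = (j - 4)*(j + 5)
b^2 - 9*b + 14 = (b - 7)*(b - 2)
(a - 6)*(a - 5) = a^2 - 11*a + 30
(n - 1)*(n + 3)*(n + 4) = n^3 + 6*n^2 + 5*n - 12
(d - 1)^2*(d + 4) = d^3 + 2*d^2 - 7*d + 4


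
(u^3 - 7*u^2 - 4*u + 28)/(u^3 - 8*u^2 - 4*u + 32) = (u - 7)/(u - 8)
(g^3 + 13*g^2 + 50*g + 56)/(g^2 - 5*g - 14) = (g^2 + 11*g + 28)/(g - 7)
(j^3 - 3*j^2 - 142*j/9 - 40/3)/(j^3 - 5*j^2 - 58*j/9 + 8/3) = (3*j + 5)/(3*j - 1)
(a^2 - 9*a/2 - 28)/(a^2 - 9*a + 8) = (a + 7/2)/(a - 1)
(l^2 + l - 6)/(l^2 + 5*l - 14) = (l + 3)/(l + 7)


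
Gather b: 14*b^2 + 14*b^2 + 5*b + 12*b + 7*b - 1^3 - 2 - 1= 28*b^2 + 24*b - 4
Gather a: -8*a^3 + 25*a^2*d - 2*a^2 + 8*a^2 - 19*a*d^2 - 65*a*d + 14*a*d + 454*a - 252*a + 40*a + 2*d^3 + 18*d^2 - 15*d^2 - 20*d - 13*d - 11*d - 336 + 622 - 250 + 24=-8*a^3 + a^2*(25*d + 6) + a*(-19*d^2 - 51*d + 242) + 2*d^3 + 3*d^2 - 44*d + 60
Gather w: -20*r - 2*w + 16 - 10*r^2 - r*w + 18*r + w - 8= -10*r^2 - 2*r + w*(-r - 1) + 8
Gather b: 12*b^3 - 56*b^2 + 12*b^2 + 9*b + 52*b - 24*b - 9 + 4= 12*b^3 - 44*b^2 + 37*b - 5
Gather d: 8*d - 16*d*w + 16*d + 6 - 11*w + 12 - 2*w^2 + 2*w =d*(24 - 16*w) - 2*w^2 - 9*w + 18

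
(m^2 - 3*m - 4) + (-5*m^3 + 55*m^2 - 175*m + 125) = -5*m^3 + 56*m^2 - 178*m + 121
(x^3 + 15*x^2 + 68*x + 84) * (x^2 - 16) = x^5 + 15*x^4 + 52*x^3 - 156*x^2 - 1088*x - 1344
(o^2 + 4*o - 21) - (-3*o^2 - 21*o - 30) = 4*o^2 + 25*o + 9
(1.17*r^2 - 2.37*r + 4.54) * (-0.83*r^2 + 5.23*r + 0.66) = -0.9711*r^4 + 8.0862*r^3 - 15.3911*r^2 + 22.18*r + 2.9964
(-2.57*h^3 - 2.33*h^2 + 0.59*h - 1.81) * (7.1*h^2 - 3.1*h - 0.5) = -18.247*h^5 - 8.576*h^4 + 12.697*h^3 - 13.515*h^2 + 5.316*h + 0.905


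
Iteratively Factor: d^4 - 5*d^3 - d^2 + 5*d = (d + 1)*(d^3 - 6*d^2 + 5*d) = d*(d + 1)*(d^2 - 6*d + 5) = d*(d - 5)*(d + 1)*(d - 1)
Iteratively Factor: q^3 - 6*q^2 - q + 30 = (q + 2)*(q^2 - 8*q + 15) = (q - 5)*(q + 2)*(q - 3)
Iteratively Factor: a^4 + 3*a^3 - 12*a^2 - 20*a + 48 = (a + 3)*(a^3 - 12*a + 16) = (a - 2)*(a + 3)*(a^2 + 2*a - 8) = (a - 2)^2*(a + 3)*(a + 4)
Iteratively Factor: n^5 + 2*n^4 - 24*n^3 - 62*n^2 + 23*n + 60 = (n - 1)*(n^4 + 3*n^3 - 21*n^2 - 83*n - 60) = (n - 5)*(n - 1)*(n^3 + 8*n^2 + 19*n + 12) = (n - 5)*(n - 1)*(n + 4)*(n^2 + 4*n + 3) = (n - 5)*(n - 1)*(n + 3)*(n + 4)*(n + 1)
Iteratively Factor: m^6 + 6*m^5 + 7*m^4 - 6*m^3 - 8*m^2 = (m)*(m^5 + 6*m^4 + 7*m^3 - 6*m^2 - 8*m) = m*(m + 2)*(m^4 + 4*m^3 - m^2 - 4*m) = m*(m + 2)*(m + 4)*(m^3 - m) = m*(m - 1)*(m + 2)*(m + 4)*(m^2 + m) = m*(m - 1)*(m + 1)*(m + 2)*(m + 4)*(m)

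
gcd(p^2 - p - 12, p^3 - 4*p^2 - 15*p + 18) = p + 3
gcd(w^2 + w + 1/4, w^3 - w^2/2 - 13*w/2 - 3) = w + 1/2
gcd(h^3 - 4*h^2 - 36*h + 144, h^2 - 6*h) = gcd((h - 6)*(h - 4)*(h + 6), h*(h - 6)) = h - 6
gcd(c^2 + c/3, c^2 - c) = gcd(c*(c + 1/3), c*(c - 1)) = c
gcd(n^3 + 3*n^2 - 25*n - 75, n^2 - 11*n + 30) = n - 5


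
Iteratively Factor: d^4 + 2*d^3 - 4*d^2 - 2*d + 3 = (d + 3)*(d^3 - d^2 - d + 1) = (d - 1)*(d + 3)*(d^2 - 1) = (d - 1)*(d + 1)*(d + 3)*(d - 1)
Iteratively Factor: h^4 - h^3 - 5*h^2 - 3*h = (h - 3)*(h^3 + 2*h^2 + h) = (h - 3)*(h + 1)*(h^2 + h) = (h - 3)*(h + 1)^2*(h)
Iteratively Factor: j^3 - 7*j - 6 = (j - 3)*(j^2 + 3*j + 2) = (j - 3)*(j + 1)*(j + 2)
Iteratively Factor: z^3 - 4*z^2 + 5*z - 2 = (z - 1)*(z^2 - 3*z + 2) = (z - 1)^2*(z - 2)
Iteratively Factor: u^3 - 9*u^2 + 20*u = (u)*(u^2 - 9*u + 20) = u*(u - 4)*(u - 5)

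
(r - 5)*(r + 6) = r^2 + r - 30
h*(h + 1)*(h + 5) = h^3 + 6*h^2 + 5*h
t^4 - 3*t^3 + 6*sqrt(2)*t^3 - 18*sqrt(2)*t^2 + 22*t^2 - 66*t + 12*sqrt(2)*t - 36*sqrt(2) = (t - 3)*(t + sqrt(2))*(t + 2*sqrt(2))*(t + 3*sqrt(2))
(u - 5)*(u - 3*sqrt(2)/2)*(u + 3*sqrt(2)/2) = u^3 - 5*u^2 - 9*u/2 + 45/2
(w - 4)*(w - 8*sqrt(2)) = w^2 - 8*sqrt(2)*w - 4*w + 32*sqrt(2)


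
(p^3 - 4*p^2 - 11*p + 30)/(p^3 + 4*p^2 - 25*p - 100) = (p^2 + p - 6)/(p^2 + 9*p + 20)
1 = 1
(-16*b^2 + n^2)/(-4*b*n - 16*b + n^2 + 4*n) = (4*b + n)/(n + 4)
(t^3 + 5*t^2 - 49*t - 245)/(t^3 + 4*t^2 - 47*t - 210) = (t + 7)/(t + 6)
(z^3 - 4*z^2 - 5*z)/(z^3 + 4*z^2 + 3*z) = (z - 5)/(z + 3)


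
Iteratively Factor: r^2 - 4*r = (r - 4)*(r)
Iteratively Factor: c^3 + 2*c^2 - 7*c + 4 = (c + 4)*(c^2 - 2*c + 1) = (c - 1)*(c + 4)*(c - 1)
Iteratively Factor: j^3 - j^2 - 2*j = (j + 1)*(j^2 - 2*j) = (j - 2)*(j + 1)*(j)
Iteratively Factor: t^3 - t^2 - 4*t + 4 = (t - 2)*(t^2 + t - 2) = (t - 2)*(t + 2)*(t - 1)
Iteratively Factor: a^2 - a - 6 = (a + 2)*(a - 3)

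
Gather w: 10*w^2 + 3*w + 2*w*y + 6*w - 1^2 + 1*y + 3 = 10*w^2 + w*(2*y + 9) + y + 2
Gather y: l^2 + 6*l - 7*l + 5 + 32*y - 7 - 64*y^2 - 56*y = l^2 - l - 64*y^2 - 24*y - 2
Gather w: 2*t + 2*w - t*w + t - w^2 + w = 3*t - w^2 + w*(3 - t)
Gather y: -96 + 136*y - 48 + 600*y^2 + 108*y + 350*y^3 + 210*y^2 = 350*y^3 + 810*y^2 + 244*y - 144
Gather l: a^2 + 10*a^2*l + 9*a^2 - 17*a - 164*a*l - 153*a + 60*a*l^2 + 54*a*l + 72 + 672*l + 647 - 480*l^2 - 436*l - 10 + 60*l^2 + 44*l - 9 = 10*a^2 - 170*a + l^2*(60*a - 420) + l*(10*a^2 - 110*a + 280) + 700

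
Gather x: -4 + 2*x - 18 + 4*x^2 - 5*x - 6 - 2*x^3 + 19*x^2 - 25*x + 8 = -2*x^3 + 23*x^2 - 28*x - 20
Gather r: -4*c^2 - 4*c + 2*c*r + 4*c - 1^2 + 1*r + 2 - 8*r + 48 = -4*c^2 + r*(2*c - 7) + 49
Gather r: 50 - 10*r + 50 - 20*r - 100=-30*r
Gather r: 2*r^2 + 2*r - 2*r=2*r^2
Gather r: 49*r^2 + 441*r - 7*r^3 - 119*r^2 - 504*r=-7*r^3 - 70*r^2 - 63*r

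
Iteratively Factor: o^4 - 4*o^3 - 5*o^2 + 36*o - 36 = (o - 3)*(o^3 - o^2 - 8*o + 12) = (o - 3)*(o + 3)*(o^2 - 4*o + 4) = (o - 3)*(o - 2)*(o + 3)*(o - 2)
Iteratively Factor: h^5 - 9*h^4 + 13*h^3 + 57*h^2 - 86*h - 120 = (h - 3)*(h^4 - 6*h^3 - 5*h^2 + 42*h + 40) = (h - 4)*(h - 3)*(h^3 - 2*h^2 - 13*h - 10) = (h - 4)*(h - 3)*(h + 2)*(h^2 - 4*h - 5) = (h - 5)*(h - 4)*(h - 3)*(h + 2)*(h + 1)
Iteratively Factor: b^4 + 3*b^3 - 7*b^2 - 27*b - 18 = (b + 2)*(b^3 + b^2 - 9*b - 9) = (b - 3)*(b + 2)*(b^2 + 4*b + 3) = (b - 3)*(b + 1)*(b + 2)*(b + 3)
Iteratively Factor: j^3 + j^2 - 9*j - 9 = (j + 1)*(j^2 - 9) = (j + 1)*(j + 3)*(j - 3)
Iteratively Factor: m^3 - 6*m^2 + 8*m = (m - 4)*(m^2 - 2*m) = m*(m - 4)*(m - 2)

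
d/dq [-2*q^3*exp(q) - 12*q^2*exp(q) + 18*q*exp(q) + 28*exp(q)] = 2*(-q^3 - 9*q^2 - 3*q + 23)*exp(q)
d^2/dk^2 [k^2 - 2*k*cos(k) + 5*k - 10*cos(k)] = 2*k*cos(k) + 4*sin(k) + 10*cos(k) + 2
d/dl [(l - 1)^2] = 2*l - 2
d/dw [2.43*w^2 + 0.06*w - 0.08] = 4.86*w + 0.06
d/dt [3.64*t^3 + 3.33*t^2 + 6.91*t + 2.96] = 10.92*t^2 + 6.66*t + 6.91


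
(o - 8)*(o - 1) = o^2 - 9*o + 8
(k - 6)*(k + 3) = k^2 - 3*k - 18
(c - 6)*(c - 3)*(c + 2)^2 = c^4 - 5*c^3 - 14*c^2 + 36*c + 72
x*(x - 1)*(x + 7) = x^3 + 6*x^2 - 7*x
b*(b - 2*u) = b^2 - 2*b*u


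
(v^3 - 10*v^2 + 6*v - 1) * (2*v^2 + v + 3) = 2*v^5 - 19*v^4 + 5*v^3 - 26*v^2 + 17*v - 3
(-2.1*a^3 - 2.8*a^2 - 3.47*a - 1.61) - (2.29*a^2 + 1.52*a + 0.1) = -2.1*a^3 - 5.09*a^2 - 4.99*a - 1.71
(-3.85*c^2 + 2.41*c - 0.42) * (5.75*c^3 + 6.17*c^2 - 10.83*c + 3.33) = -22.1375*c^5 - 9.897*c^4 + 54.1502*c^3 - 41.5122*c^2 + 12.5739*c - 1.3986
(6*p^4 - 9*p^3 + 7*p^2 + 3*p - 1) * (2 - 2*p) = -12*p^5 + 30*p^4 - 32*p^3 + 8*p^2 + 8*p - 2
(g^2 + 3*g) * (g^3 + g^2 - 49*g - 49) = g^5 + 4*g^4 - 46*g^3 - 196*g^2 - 147*g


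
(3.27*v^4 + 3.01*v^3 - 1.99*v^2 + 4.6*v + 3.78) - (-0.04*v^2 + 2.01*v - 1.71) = 3.27*v^4 + 3.01*v^3 - 1.95*v^2 + 2.59*v + 5.49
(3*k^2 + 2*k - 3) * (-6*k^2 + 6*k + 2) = -18*k^4 + 6*k^3 + 36*k^2 - 14*k - 6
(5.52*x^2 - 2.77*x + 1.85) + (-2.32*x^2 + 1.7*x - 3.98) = 3.2*x^2 - 1.07*x - 2.13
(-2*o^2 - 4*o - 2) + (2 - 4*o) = -2*o^2 - 8*o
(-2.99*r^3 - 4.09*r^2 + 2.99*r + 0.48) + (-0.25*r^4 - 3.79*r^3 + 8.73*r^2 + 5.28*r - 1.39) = -0.25*r^4 - 6.78*r^3 + 4.64*r^2 + 8.27*r - 0.91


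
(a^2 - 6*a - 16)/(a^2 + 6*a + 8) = (a - 8)/(a + 4)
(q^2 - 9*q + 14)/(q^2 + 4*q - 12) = (q - 7)/(q + 6)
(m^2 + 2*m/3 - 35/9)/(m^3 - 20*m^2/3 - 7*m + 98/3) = (m - 5/3)/(m^2 - 9*m + 14)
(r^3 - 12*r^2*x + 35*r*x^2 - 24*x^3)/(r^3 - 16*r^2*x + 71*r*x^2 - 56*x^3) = (-r + 3*x)/(-r + 7*x)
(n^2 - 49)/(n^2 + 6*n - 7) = (n - 7)/(n - 1)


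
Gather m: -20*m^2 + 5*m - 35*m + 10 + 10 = -20*m^2 - 30*m + 20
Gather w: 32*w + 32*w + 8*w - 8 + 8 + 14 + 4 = 72*w + 18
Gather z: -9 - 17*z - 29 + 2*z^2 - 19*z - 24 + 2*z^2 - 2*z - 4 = 4*z^2 - 38*z - 66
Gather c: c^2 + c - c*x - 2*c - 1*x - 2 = c^2 + c*(-x - 1) - x - 2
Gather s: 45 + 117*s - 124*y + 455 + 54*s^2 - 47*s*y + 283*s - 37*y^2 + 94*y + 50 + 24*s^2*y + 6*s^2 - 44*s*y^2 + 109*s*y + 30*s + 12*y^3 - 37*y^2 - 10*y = s^2*(24*y + 60) + s*(-44*y^2 + 62*y + 430) + 12*y^3 - 74*y^2 - 40*y + 550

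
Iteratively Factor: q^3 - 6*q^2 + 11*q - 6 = (q - 3)*(q^2 - 3*q + 2) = (q - 3)*(q - 1)*(q - 2)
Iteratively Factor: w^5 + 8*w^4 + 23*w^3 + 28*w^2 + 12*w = (w + 3)*(w^4 + 5*w^3 + 8*w^2 + 4*w) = w*(w + 3)*(w^3 + 5*w^2 + 8*w + 4) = w*(w + 1)*(w + 3)*(w^2 + 4*w + 4) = w*(w + 1)*(w + 2)*(w + 3)*(w + 2)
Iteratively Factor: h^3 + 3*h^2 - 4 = (h + 2)*(h^2 + h - 2) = (h + 2)^2*(h - 1)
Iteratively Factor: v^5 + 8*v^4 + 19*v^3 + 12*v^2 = (v + 3)*(v^4 + 5*v^3 + 4*v^2) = v*(v + 3)*(v^3 + 5*v^2 + 4*v) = v*(v + 1)*(v + 3)*(v^2 + 4*v) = v^2*(v + 1)*(v + 3)*(v + 4)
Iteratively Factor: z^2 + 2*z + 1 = (z + 1)*(z + 1)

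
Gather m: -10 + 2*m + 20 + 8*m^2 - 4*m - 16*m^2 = -8*m^2 - 2*m + 10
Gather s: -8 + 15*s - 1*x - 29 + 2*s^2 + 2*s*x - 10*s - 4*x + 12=2*s^2 + s*(2*x + 5) - 5*x - 25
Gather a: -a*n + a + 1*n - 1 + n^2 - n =a*(1 - n) + n^2 - 1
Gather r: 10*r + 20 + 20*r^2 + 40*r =20*r^2 + 50*r + 20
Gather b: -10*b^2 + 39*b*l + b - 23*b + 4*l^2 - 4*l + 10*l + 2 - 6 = -10*b^2 + b*(39*l - 22) + 4*l^2 + 6*l - 4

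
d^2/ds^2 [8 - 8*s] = 0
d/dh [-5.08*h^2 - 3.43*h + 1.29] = -10.16*h - 3.43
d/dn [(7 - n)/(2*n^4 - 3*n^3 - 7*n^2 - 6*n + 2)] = (-2*n^4 + 3*n^3 + 7*n^2 + 6*n - (n - 7)*(-8*n^3 + 9*n^2 + 14*n + 6) - 2)/(-2*n^4 + 3*n^3 + 7*n^2 + 6*n - 2)^2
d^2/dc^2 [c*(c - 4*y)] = 2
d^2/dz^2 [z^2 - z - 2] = 2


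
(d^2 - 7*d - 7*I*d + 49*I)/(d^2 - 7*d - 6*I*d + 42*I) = (d - 7*I)/(d - 6*I)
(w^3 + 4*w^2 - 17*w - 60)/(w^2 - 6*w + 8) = (w^2 + 8*w + 15)/(w - 2)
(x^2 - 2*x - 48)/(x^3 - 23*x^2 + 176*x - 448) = (x + 6)/(x^2 - 15*x + 56)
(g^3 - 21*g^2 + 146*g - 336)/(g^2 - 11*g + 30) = (g^2 - 15*g + 56)/(g - 5)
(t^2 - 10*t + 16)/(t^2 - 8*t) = (t - 2)/t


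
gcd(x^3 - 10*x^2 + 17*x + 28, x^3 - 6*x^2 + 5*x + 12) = x^2 - 3*x - 4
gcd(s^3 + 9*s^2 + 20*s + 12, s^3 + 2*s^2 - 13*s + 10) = 1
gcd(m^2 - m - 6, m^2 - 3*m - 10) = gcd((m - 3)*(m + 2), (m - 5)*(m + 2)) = m + 2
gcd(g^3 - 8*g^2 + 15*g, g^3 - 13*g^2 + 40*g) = g^2 - 5*g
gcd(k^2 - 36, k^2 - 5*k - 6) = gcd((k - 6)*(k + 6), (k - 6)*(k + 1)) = k - 6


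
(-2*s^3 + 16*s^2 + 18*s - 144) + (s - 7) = -2*s^3 + 16*s^2 + 19*s - 151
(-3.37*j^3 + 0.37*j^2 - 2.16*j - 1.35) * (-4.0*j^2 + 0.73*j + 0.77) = 13.48*j^5 - 3.9401*j^4 + 6.3152*j^3 + 4.1081*j^2 - 2.6487*j - 1.0395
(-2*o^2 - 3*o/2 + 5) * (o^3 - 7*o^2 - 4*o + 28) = -2*o^5 + 25*o^4/2 + 47*o^3/2 - 85*o^2 - 62*o + 140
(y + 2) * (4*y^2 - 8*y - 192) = 4*y^3 - 208*y - 384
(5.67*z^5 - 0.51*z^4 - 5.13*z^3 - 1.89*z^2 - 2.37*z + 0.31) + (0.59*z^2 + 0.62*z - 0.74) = 5.67*z^5 - 0.51*z^4 - 5.13*z^3 - 1.3*z^2 - 1.75*z - 0.43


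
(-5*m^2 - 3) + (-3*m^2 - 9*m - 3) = -8*m^2 - 9*m - 6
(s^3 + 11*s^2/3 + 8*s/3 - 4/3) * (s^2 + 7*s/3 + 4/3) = s^5 + 6*s^4 + 113*s^3/9 + 88*s^2/9 + 4*s/9 - 16/9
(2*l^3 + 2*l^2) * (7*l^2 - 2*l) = 14*l^5 + 10*l^4 - 4*l^3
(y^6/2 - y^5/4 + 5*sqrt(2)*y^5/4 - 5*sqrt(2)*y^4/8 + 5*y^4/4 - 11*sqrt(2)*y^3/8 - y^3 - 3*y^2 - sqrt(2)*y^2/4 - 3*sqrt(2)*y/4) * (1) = y^6/2 - y^5/4 + 5*sqrt(2)*y^5/4 - 5*sqrt(2)*y^4/8 + 5*y^4/4 - 11*sqrt(2)*y^3/8 - y^3 - 3*y^2 - sqrt(2)*y^2/4 - 3*sqrt(2)*y/4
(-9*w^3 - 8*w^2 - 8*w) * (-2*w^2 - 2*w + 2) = 18*w^5 + 34*w^4 + 14*w^3 - 16*w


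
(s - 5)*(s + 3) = s^2 - 2*s - 15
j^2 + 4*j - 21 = (j - 3)*(j + 7)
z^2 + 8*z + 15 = (z + 3)*(z + 5)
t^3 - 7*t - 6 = (t - 3)*(t + 1)*(t + 2)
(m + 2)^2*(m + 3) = m^3 + 7*m^2 + 16*m + 12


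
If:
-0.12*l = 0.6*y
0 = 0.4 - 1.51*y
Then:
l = -1.32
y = 0.26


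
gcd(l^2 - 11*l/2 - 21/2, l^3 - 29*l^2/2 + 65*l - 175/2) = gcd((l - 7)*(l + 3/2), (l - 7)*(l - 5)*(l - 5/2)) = l - 7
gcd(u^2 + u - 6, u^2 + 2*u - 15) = 1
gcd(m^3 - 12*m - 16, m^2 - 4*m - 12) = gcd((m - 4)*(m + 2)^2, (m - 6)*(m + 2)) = m + 2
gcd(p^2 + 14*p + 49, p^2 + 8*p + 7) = p + 7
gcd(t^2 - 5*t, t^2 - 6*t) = t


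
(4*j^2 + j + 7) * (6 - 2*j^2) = -8*j^4 - 2*j^3 + 10*j^2 + 6*j + 42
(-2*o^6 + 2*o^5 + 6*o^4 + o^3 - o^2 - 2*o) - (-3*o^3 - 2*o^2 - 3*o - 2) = -2*o^6 + 2*o^5 + 6*o^4 + 4*o^3 + o^2 + o + 2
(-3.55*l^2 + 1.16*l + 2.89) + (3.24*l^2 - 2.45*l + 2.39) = -0.31*l^2 - 1.29*l + 5.28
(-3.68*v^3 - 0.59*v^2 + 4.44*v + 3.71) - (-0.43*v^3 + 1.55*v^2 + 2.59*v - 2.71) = -3.25*v^3 - 2.14*v^2 + 1.85*v + 6.42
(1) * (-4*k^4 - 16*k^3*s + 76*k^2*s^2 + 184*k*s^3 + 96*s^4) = -4*k^4 - 16*k^3*s + 76*k^2*s^2 + 184*k*s^3 + 96*s^4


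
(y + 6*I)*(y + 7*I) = y^2 + 13*I*y - 42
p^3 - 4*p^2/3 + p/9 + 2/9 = (p - 1)*(p - 2/3)*(p + 1/3)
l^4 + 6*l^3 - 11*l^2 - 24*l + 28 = (l - 2)*(l - 1)*(l + 2)*(l + 7)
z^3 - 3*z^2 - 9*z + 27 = (z - 3)^2*(z + 3)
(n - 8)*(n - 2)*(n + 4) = n^3 - 6*n^2 - 24*n + 64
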